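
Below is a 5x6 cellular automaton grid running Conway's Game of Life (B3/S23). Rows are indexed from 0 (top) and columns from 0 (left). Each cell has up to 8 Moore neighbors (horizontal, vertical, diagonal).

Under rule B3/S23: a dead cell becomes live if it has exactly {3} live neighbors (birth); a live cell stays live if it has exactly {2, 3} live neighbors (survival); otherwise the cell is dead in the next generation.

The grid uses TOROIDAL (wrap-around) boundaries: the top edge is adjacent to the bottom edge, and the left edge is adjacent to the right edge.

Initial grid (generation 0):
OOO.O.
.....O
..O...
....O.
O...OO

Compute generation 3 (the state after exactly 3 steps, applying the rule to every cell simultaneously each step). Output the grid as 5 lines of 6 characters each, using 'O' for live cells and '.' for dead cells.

Answer: ...O..
...OOO
......
..OOOO
..OOO.

Derivation:
Simulating step by step:
Generation 0 (given above): 10 live cells
Generation 1: 11 live cells
.O.OO.
O.OO.O
......
...OO.
O...O.
Generation 2: 12 live cells
.O....
OOOO.O
..O..O
...OOO
..O...
Generation 3: 11 live cells
(generation 3 grid is the final answer)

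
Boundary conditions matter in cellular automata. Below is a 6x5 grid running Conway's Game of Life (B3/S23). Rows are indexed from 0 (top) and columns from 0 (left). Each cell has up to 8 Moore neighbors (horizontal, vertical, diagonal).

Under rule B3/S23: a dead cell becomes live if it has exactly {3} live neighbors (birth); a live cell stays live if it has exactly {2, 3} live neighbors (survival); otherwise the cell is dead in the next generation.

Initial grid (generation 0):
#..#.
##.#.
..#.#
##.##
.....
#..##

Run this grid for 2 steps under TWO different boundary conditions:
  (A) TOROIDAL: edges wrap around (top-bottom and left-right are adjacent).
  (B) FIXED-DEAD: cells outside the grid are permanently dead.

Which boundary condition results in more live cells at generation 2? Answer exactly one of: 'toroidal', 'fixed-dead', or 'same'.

Under TOROIDAL boundary, generation 2:
##.#.
..#.#
.....
#..##
.....
.#.##
Population = 11

Under FIXED-DEAD boundary, generation 2:
#.##.
#..##
#....
#...#
#....
.#...
Population = 11

Comparison: toroidal=11, fixed-dead=11 -> same

Answer: same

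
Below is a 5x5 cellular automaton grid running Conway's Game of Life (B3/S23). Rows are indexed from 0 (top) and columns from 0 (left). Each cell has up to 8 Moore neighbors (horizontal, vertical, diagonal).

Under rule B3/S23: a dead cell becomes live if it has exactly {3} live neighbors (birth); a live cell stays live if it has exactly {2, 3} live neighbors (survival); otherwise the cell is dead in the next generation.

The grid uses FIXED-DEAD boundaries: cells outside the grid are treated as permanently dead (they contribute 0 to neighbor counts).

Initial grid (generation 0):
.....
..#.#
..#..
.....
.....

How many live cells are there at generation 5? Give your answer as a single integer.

Simulating step by step:
Generation 0 (given above): 3 live cells
Generation 1: 2 live cells
.....
...#.
...#.
.....
.....
Generation 2: 0 live cells
.....
.....
.....
.....
.....
Generation 3: 0 live cells
.....
.....
.....
.....
.....
Generation 4: 0 live cells
.....
.....
.....
.....
.....
Generation 5: 0 live cells
.....
.....
.....
.....
.....
Population at generation 5: 0

Answer: 0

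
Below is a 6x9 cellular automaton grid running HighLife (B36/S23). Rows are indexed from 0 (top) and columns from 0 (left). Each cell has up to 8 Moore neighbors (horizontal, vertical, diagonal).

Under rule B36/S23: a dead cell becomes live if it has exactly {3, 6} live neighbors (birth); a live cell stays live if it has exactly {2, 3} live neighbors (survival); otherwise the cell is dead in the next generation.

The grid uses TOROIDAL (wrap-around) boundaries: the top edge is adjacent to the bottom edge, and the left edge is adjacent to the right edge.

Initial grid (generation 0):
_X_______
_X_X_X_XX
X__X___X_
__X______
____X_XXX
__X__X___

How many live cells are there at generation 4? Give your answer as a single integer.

Answer: 24

Derivation:
Simulating step by step:
Generation 0 (given above): 16 live cells
Generation 1: 24 live cells
XX__X_X__
_X__X_XXX
XX_XX_XX_
___X__X__
___X_XXX_
_____XXX_
Generation 2: 15 live cells
XX__XX_X_
X___XX___
XX_XX____
___X____X
_________
________X
Generation 3: 19 live cells
XX__XXX__
__X___X__
XXXX_X__X
X_XXX____
_________
X_______X
Generation 4: 24 live cells
XX___XXXX
_X____XXX
X____X__X
X___X___X
XX_X____X
XX___X__X
Population at generation 4: 24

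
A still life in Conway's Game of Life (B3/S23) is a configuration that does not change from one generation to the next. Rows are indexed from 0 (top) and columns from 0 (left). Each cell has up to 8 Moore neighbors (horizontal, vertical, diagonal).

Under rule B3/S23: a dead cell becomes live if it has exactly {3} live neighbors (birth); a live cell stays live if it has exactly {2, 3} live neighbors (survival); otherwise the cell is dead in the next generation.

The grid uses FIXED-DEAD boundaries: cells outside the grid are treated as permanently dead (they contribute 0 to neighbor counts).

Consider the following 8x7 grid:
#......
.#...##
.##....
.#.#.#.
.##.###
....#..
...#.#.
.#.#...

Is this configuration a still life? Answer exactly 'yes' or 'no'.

Compute generation 1 and compare to generation 0 (given above):
Generation 1:
.......
###....
##..###
#..#.##
.##...#
..#...#
..##...
..#.#..
Cell (0,0) differs: gen0=1 vs gen1=0 -> NOT a still life.

Answer: no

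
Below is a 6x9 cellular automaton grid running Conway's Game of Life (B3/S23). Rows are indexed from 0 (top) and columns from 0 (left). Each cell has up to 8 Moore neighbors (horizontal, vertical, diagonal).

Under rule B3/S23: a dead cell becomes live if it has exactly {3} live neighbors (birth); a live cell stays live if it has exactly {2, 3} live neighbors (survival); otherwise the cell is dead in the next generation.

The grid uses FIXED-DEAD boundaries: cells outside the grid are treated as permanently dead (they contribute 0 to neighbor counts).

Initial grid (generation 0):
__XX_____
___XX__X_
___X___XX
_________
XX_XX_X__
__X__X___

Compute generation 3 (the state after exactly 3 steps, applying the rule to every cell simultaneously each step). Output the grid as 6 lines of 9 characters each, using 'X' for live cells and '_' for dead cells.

Simulating step by step:
Generation 0 (given above): 15 live cells
Generation 1: 24 live cells
__XXX____
____X__XX
___XX__XX
__XXX__X_
_XXXXX___
_XXXXX___
Generation 2: 16 live cells
___XX____
__X__X_XX
__X__XX__
_X____XXX
______X__
_X___X___
Generation 3: 10 live cells
(generation 3 grid is the final answer)

Answer: ___XX____
__X__X_X_
_XX__X___
_________
_____XX__
_________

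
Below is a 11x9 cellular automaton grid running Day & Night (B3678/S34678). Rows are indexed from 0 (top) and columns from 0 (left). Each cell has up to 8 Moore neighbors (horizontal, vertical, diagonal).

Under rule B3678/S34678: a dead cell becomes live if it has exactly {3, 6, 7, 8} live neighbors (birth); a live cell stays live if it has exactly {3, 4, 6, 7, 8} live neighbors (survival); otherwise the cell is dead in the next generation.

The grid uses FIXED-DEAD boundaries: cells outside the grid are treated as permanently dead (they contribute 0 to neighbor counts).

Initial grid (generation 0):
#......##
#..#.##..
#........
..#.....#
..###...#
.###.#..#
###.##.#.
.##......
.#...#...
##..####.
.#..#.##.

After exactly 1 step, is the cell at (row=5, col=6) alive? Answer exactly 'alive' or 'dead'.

Answer: alive

Derivation:
Simulating step by step:
Generation 0 (given above): 39 live cells
Generation 1: 35 live cells
......#..
.#.....#.
.#.......
.#.......
....#..#.
#.######.
###.#.#..
..#####..
.#..##...
###.#..#.
#.....##.

Cell (5,6) at generation 1: 1 -> alive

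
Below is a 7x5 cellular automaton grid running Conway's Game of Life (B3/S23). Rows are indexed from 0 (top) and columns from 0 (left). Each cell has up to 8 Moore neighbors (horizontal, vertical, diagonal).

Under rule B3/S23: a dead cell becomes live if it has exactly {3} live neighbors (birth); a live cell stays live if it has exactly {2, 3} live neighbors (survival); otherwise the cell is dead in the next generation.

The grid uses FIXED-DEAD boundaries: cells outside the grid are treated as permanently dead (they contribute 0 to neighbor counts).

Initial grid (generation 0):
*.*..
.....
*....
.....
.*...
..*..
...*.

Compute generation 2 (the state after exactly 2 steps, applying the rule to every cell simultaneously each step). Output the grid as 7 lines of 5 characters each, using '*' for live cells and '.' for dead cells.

Simulating step by step:
Generation 0 (given above): 6 live cells
Generation 1: 2 live cells
.....
.*...
.....
.....
.....
..*..
.....
Generation 2: 0 live cells
(generation 2 grid is the final answer)

Answer: .....
.....
.....
.....
.....
.....
.....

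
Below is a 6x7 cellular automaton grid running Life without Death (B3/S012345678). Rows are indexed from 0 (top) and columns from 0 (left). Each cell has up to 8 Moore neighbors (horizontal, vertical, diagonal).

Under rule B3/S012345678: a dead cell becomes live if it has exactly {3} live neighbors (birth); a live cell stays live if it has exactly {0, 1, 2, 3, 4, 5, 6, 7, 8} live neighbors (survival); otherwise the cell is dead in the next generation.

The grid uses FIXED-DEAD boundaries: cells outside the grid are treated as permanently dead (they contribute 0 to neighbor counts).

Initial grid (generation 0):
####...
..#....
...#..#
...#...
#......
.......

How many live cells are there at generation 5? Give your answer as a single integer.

Simulating step by step:
Generation 0 (given above): 9 live cells
Generation 1: 10 live cells
####...
..#....
..##..#
...#...
#......
.......
Generation 2: 11 live cells
####...
..#....
..##..#
..##...
#......
.......
Generation 3: 13 live cells
####...
..#....
.###..#
.###...
#......
.......
Generation 4: 17 live cells
####...
#.#....
.###..#
####...
###....
.......
Generation 5: 19 live cells
####...
#.#....
.###..#
####...
####...
.#.....
Population at generation 5: 19

Answer: 19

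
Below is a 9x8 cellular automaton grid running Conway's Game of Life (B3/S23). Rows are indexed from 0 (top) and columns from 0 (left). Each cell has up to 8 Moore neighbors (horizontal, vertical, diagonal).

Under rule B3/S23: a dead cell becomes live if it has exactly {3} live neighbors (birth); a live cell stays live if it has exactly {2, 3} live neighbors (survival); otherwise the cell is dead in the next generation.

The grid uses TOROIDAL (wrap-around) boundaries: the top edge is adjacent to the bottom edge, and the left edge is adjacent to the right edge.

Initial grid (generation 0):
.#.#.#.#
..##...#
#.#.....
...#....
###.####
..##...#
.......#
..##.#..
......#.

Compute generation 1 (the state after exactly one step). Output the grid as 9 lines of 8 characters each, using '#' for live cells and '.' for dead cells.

Answer: #..##..#
...##.##
.##.....
...####.
##..####
..####..
....#.#.
......#.
...#.##.

Derivation:
Simulating step by step:
Generation 0 (given above): 25 live cells
Generation 1: 30 live cells
(generation 1 grid is the final answer)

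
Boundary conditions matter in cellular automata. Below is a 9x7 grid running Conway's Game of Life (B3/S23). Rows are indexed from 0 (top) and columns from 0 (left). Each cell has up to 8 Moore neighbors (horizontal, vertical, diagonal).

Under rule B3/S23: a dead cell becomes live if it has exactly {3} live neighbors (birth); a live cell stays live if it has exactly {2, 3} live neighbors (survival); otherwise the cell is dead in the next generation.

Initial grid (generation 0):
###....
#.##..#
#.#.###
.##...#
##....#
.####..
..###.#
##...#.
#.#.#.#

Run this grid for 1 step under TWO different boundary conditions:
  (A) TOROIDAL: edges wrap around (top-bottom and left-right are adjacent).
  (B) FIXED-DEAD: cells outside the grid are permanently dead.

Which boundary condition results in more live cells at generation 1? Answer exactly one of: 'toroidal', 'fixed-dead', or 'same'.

Under TOROIDAL boundary, generation 1:
.....#.
....#..
....#..
..##...
.....##
....#.#
......#
.......
..##.#.
Population = 13

Under FIXED-DEAD boundary, generation 1:
#.##...
#...#.#
#...#.#
..##..#
#....#.
#...#..
#......
#.....#
#....#.
Population = 21

Comparison: toroidal=13, fixed-dead=21 -> fixed-dead

Answer: fixed-dead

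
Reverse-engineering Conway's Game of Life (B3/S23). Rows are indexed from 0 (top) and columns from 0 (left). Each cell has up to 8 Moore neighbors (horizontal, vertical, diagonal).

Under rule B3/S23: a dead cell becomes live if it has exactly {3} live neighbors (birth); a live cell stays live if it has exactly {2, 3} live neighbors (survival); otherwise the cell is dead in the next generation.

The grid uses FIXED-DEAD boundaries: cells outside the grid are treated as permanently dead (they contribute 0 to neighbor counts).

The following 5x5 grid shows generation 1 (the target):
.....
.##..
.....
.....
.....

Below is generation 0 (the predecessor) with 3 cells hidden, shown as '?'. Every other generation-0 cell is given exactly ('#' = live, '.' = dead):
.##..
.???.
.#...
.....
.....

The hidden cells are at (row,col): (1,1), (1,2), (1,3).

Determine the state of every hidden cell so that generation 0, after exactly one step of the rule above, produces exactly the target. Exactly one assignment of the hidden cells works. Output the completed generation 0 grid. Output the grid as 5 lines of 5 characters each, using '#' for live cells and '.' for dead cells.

Answer: .##..
.....
.#...
.....
.....

Derivation:
Hidden generation-0 cells (in order): (1,1), (1,2), (1,3).
A hidden cell only influences target cells in its own 3x3 neighborhood. Try each of the 2^3 = 8 assignments, step the completed generation 0 forward once under B3/S23, and compare with the target:
  (1,1)=. (1,2)=. (1,3)=. -> step reproduces the target at every cell -> ACCEPT
  (1,1)=. (1,2)=. (1,3)=# -> step gives (0,2)='#' but target has '.' -> reject
  (1,1)=. (1,2)=# (1,3)=. -> step gives (0,1)='#' but target has '.' -> reject
  (1,1)=. (1,2)=# (1,3)=# -> step gives (0,1)='#' but target has '.' -> reject
  (1,1)=# (1,2)=. (1,3)=. -> step gives (0,1)='#' but target has '.' -> reject
  (1,1)=# (1,2)=. (1,3)=# -> step gives (0,1)='#' but target has '.' -> reject
  (1,1)=# (1,2)=# (1,3)=. -> step gives (0,1)='#' but target has '.' -> reject
  (1,1)=# (1,2)=# (1,3)=# -> step gives (0,1)='#' but target has '.' -> reject
Unique solution: (1,1)=dead, (1,2)=dead, (1,3)=dead.
Check: live-neighbor counts of every cell in the completed generation 0:
11110
23310
10100
11100
00000
Applying B3/S23 to generation 0 with these counts gives:
.....
.##..
.....
.....
.....
which matches the target exactly.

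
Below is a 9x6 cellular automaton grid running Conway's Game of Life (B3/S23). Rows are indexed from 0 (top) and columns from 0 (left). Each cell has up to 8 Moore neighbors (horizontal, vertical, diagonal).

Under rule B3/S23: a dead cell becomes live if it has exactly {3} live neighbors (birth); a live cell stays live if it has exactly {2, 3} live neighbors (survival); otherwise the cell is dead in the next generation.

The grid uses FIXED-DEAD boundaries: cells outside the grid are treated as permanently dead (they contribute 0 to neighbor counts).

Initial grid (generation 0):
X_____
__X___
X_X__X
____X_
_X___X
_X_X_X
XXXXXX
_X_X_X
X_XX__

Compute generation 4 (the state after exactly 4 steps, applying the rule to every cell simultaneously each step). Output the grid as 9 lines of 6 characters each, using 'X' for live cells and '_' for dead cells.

Answer: ______
______
____XX
_X___X
__X__X
__XX_X
____XX
_XX_XX
______

Derivation:
Simulating step by step:
Generation 0 (given above): 23 live cells
Generation 1: 16 live cells
______
______
_X_X__
_X__XX
__X__X
___X_X
X____X
_____X
_XXXX_
Generation 2: 18 live cells
______
______
__X_X_
_X_XXX
__XX_X
_____X
_____X
_XXX_X
__XXX_
Generation 3: 15 live cells
______
______
__X_XX
_X___X
__XX_X
_____X
__X__X
_X___X
_X__X_
Generation 4: 15 live cells
(generation 4 grid is the final answer)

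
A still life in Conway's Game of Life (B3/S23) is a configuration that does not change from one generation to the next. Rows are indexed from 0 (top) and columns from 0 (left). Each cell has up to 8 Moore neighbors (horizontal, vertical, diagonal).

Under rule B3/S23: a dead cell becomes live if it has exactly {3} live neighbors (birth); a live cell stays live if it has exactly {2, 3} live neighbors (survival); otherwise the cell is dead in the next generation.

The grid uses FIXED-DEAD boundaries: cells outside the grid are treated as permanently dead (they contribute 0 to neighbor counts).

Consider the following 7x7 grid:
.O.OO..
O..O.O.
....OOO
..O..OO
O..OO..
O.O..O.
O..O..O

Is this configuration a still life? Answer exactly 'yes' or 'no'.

Compute generation 1 and compare to generation 0 (given above):
Generation 1:
..OOO..
..OO..O
...O...
......O
..OOO.O
O.O..O.
.O.....
Cell (0,1) differs: gen0=1 vs gen1=0 -> NOT a still life.

Answer: no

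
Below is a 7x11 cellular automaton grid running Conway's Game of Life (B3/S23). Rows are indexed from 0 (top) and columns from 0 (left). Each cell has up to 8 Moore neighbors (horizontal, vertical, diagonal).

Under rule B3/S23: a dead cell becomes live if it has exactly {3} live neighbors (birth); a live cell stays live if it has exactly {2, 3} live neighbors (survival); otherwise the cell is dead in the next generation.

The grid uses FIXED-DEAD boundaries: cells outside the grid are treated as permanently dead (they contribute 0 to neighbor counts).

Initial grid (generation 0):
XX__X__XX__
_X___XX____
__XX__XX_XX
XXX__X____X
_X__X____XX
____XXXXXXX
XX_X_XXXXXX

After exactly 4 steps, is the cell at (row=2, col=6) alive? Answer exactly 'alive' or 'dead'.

Answer: alive

Derivation:
Simulating step by step:
Generation 0 (given above): 39 live cells
Generation 1: 33 live cells
XX___XXX___
XX_XXX___X_
X__XX__X_XX
X___XXX_X__
XXXXX__X___
XXXX_______
__________X
Generation 2: 24 live cells
XXX__XX____
___X___X_XX
X_X____X_XX
X_____X_XX_
______XX___
X___X______
_XX________
Generation 3: 21 live cells
_XX___X____
X__X___X_XX
_X____XX___
_X____X__XX
_____XXXX__
_X_________
_X_________
Generation 4: 18 live cells
_XX________
X______XX__
XXX___XX___
_________X_
_____XXXXX_
______XX___
___________

Cell (2,6) at generation 4: 1 -> alive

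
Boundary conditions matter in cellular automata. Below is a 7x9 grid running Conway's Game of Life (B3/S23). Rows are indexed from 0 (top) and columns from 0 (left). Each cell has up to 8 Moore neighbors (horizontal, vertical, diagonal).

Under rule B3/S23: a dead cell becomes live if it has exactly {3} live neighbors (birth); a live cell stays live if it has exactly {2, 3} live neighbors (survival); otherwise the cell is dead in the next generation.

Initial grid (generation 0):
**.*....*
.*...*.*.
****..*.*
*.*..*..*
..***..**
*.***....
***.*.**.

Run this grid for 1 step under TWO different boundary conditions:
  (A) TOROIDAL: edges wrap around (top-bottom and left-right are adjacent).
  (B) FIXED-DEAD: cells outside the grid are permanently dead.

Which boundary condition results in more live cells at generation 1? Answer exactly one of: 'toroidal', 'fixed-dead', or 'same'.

Under TOROIDAL boundary, generation 1:
...***...
...**.**.
...****..
.....**..
.....*.*.
*.....*..
....**.*.
Population = 20

Under FIXED-DEAD boundary, generation 1:
***......
...**.***
*..****.*
*....**.*
.....*.**
*.....*.*
*.*.**...
Population = 28

Comparison: toroidal=20, fixed-dead=28 -> fixed-dead

Answer: fixed-dead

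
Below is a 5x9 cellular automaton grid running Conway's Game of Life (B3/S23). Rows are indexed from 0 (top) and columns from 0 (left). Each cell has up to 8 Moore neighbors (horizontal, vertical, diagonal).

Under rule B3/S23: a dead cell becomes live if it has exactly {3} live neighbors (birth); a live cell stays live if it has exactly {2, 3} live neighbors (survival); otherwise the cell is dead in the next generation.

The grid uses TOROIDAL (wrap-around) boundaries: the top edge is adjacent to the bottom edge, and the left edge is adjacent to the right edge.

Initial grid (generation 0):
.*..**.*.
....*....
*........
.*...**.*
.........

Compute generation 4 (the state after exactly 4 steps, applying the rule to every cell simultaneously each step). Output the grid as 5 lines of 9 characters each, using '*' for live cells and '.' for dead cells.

Simulating step by step:
Generation 0 (given above): 10 live cells
Generation 1: 10 live cells
....**...
....**...
*....*...
*........
*...*..*.
Generation 2: 10 live cells
...*..*..
......*..
....**...
**.......
....**..*
Generation 3: 10 live cells
....*.**.
....*.*..
.....*...
*........
*...**...
Generation 4: 14 live cells
(generation 4 grid is the final answer)

Answer: ...**.**.
....*.**.
.....*...
....**...
....***.*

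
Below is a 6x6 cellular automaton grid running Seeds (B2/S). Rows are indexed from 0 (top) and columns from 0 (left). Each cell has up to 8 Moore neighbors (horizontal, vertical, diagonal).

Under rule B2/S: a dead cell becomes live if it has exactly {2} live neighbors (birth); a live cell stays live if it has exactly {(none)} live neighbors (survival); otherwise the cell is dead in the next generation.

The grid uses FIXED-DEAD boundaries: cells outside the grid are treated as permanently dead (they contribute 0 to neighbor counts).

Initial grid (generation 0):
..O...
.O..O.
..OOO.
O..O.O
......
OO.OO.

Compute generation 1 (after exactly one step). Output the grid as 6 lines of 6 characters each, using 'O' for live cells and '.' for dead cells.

Simulating step by step:
Generation 0 (given above): 13 live cells
Generation 1: 7 live cells
(generation 1 grid is the final answer)

Answer: .O.O..
.....O
O.....
.O....
.....O
..O...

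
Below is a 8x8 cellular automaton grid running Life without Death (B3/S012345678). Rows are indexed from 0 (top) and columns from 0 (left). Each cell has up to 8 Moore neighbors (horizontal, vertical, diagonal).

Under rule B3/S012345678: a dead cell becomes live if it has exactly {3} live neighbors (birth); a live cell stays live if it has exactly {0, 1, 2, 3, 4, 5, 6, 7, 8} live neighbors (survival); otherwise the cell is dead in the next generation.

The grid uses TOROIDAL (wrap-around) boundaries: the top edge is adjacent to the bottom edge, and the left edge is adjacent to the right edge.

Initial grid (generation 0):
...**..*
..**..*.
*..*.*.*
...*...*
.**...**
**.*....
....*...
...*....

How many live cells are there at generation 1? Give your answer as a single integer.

Answer: 29

Derivation:
Simulating step by step:
Generation 0 (given above): 21 live cells
Generation 1: 29 live cells
...**..*
*.**.**.
*..*.*.*
.*.**..*
.***..**
**.*...*
..***...
...*....
Population at generation 1: 29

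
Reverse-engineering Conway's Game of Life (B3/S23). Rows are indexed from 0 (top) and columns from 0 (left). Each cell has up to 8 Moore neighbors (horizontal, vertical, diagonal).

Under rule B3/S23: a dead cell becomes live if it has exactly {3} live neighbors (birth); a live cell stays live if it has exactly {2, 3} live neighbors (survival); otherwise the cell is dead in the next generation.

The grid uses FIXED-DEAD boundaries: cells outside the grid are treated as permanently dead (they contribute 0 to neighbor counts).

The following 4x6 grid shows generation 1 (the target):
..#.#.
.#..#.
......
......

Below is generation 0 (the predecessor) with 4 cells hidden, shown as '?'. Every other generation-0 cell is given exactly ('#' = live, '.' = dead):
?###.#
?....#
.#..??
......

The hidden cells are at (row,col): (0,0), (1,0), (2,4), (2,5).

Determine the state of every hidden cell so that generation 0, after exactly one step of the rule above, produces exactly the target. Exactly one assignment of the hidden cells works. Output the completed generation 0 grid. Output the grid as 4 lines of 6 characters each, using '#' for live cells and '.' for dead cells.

Answer: .###.#
.....#
.#....
......

Derivation:
Hidden generation-0 cells (in order): (0,0), (1,0), (2,4), (2,5).
A hidden cell only influences target cells in its own 3x3 neighborhood. Try each of the 2^4 = 16 assignments, step the completed generation 0 forward once under B3/S23, and compare with the target:
  (0,0)=. (1,0)=. (2,4)=. (2,5)=. -> step reproduces the target at every cell -> ACCEPT
  (0,0)=. (1,0)=. (2,4)=. (2,5)=# -> step gives (1,4)='.' but target has '#' -> reject
  (0,0)=. (1,0)=. (2,4)=# (2,5)=. -> step gives (1,3)='#' but target has '.' -> reject
  (0,0)=. (1,0)=. (2,4)=# (2,5)=# -> step gives (1,3)='#' but target has '.' -> reject
  (0,0)=. (1,0)=# (2,4)=. (2,5)=. -> step gives (0,1)='#' but target has '.' -> reject
  (0,0)=. (1,0)=# (2,4)=. (2,5)=# -> step gives (0,1)='#' but target has '.' -> reject
  (0,0)=. (1,0)=# (2,4)=# (2,5)=. -> step gives (0,1)='#' but target has '.' -> reject
  (0,0)=. (1,0)=# (2,4)=# (2,5)=# -> step gives (0,1)='#' but target has '.' -> reject
  (0,0)=# (1,0)=. (2,4)=. (2,5)=. -> step gives (0,1)='#' but target has '.' -> reject
  (0,0)=# (1,0)=. (2,4)=. (2,5)=# -> step gives (0,1)='#' but target has '.' -> reject
  (0,0)=# (1,0)=. (2,4)=# (2,5)=. -> step gives (0,1)='#' but target has '.' -> reject
  (0,0)=# (1,0)=. (2,4)=# (2,5)=# -> step gives (0,1)='#' but target has '.' -> reject
  (0,0)=# (1,0)=# (2,4)=. (2,5)=. -> step gives (0,0)='#' but target has '.' -> reject
  (0,0)=# (1,0)=# (2,4)=. (2,5)=# -> step gives (0,0)='#' but target has '.' -> reject
  (0,0)=# (1,0)=# (2,4)=# (2,5)=. -> step gives (0,0)='#' but target has '.' -> reject
  (0,0)=# (1,0)=# (2,4)=# (2,5)=# -> step gives (0,0)='#' but target has '.' -> reject
Unique solution: (0,0)=dead, (1,0)=dead, (2,4)=dead, (2,5)=dead.
Check: live-neighbor counts of every cell in the completed generation 0:
112131
234231
101011
111000
Applying B3/S23 to generation 0 with these counts gives:
..#.#.
.#..#.
......
......
which matches the target exactly.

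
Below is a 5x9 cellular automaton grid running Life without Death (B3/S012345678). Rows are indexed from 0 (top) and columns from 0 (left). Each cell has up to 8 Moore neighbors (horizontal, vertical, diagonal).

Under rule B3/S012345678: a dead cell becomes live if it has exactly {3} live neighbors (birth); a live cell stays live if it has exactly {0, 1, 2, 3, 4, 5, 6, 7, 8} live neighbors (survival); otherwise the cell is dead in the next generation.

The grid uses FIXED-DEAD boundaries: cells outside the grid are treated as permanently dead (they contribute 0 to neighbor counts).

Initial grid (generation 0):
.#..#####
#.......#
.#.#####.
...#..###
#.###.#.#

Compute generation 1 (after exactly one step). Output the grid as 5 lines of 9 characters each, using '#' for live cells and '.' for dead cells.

Simulating step by step:
Generation 0 (given above): 24 live cells
Generation 1: 30 live cells
(generation 1 grid is the final answer)

Answer: .#..#####
####....#
.#######.
.#.#..###
#.#####.#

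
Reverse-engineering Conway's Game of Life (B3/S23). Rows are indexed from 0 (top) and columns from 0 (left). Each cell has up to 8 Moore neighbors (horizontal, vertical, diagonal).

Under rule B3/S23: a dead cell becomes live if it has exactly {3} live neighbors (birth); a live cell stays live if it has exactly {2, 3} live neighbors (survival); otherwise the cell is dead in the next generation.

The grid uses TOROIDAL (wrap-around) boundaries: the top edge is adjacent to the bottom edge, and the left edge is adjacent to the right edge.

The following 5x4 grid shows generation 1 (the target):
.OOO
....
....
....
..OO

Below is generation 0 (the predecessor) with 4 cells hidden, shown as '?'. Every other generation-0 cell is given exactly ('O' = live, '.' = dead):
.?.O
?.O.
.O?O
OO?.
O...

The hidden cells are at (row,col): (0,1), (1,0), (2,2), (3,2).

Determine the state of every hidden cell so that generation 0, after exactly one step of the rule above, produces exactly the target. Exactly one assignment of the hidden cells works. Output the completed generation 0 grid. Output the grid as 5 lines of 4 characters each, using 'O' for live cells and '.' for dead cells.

Hidden generation-0 cells (in order): (0,1), (1,0), (2,2), (3,2).
A hidden cell only influences target cells in its own 3x3 neighborhood. Try each of the 2^4 = 16 assignments, step the completed generation 0 forward once under B3/S23, and compare with the target:
  (0,1)=. (1,0)=. (2,2)=. (3,2)=. -> step gives (0,1)='.' but target has 'O' -> reject
  (0,1)=. (1,0)=. (2,2)=. (3,2)=O -> step gives (0,1)='.' but target has 'O' -> reject
  (0,1)=. (1,0)=. (2,2)=O (3,2)=. -> step gives (0,1)='.' but target has 'O' -> reject
  (0,1)=. (1,0)=. (2,2)=O (3,2)=O -> step gives (0,1)='.' but target has 'O' -> reject
  (0,1)=. (1,0)=O (2,2)=. (3,2)=. -> step gives (0,0)='O' but target has '.' -> reject
  (0,1)=. (1,0)=O (2,2)=. (3,2)=O -> step gives (0,0)='O' but target has '.' -> reject
  (0,1)=. (1,0)=O (2,2)=O (3,2)=. -> step gives (0,0)='O' but target has '.' -> reject
  (0,1)=. (1,0)=O (2,2)=O (3,2)=O -> step gives (0,0)='O' but target has '.' -> reject
  (0,1)=O (1,0)=. (2,2)=. (3,2)=. -> step gives (0,0)='O' but target has '.' -> reject
  (0,1)=O (1,0)=. (2,2)=. (3,2)=O -> step gives (0,0)='O' but target has '.' -> reject
  (0,1)=O (1,0)=. (2,2)=O (3,2)=. -> step gives (0,0)='O' but target has '.' -> reject
  (0,1)=O (1,0)=. (2,2)=O (3,2)=O -> step gives (0,0)='O' but target has '.' -> reject
  (0,1)=O (1,0)=O (2,2)=. (3,2)=. -> step gives (2,3)='O' but target has '.' -> reject
  (0,1)=O (1,0)=O (2,2)=. (3,2)=O -> step gives (3,2)='O' but target has '.' -> reject
  (0,1)=O (1,0)=O (2,2)=O (3,2)=. -> step reproduces the target at every cell -> ACCEPT
  (0,1)=O (1,0)=O (2,2)=O (3,2)=O -> step gives (4,2)='.' but target has 'O' -> reject
Unique solution: (0,1)=live, (1,0)=live, (2,2)=live, (3,2)=dead.
Check: live-neighbor counts of every cell in the completed generation 0:
4333
4555
5544
4444
4433
Applying B3/S23 to generation 0 with these counts gives:
.OOO
....
....
....
..OO
which matches the target exactly.

Answer: .O.O
O.O.
.OOO
OO..
O...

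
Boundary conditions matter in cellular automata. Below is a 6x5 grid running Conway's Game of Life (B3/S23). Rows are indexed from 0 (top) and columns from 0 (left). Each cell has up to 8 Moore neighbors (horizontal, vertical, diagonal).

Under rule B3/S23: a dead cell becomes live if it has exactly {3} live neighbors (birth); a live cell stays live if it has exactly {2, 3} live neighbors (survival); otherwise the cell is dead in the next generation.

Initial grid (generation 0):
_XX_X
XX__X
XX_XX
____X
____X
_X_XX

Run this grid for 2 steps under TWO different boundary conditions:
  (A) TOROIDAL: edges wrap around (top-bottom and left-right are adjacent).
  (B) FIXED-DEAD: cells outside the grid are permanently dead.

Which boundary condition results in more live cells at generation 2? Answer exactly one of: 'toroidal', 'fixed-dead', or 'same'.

Answer: fixed-dead

Derivation:
Under TOROIDAL boundary, generation 2:
_____
__X__
__X__
__XX_
X____
X____
Population = 6

Under FIXED-DEAD boundary, generation 2:
_XXX_
____X
_XX_X
_XX_X
____X
___XX
Population = 13

Comparison: toroidal=6, fixed-dead=13 -> fixed-dead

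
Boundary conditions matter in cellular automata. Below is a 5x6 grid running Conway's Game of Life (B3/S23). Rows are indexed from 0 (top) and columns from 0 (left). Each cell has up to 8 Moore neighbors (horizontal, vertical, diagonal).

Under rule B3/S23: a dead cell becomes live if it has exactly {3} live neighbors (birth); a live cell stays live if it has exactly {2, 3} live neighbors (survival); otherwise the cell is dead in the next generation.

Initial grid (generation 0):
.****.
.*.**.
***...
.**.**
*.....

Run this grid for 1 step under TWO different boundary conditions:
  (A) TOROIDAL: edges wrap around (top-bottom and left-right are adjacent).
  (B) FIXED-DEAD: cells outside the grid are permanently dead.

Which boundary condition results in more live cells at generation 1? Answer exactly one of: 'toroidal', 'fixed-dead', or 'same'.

Answer: toroidal

Derivation:
Under TOROIDAL boundary, generation 1:
**..**
....**
......
..**.*
*.....
Population = 10

Under FIXED-DEAD boundary, generation 1:
.*..*.
....*.
*....*
..**..
.*....
Population = 8

Comparison: toroidal=10, fixed-dead=8 -> toroidal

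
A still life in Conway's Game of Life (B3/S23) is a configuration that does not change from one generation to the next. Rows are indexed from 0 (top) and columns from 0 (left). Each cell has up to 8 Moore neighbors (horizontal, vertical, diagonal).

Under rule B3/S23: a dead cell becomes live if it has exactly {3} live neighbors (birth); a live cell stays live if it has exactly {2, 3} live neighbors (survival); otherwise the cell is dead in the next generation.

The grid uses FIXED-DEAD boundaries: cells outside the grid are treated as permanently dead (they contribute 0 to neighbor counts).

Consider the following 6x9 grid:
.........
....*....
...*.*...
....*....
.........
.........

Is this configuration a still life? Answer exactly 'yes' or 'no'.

Compute generation 1 and compare to generation 0 (given above):
Generation 1:
.........
....*....
...*.*...
....*....
.........
.........
The grids are IDENTICAL -> still life.

Answer: yes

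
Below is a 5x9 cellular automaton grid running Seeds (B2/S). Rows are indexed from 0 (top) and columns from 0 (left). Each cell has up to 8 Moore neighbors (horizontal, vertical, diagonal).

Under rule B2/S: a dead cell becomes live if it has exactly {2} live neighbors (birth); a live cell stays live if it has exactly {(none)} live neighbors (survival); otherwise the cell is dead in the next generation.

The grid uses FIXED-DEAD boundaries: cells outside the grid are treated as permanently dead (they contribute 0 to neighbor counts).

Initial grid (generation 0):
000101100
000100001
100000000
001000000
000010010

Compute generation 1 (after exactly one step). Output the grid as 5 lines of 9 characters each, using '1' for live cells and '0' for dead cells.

Answer: 001000010
001001110
011100000
010100000
000100000

Derivation:
Simulating step by step:
Generation 0 (given above): 9 live cells
Generation 1: 12 live cells
(generation 1 grid is the final answer)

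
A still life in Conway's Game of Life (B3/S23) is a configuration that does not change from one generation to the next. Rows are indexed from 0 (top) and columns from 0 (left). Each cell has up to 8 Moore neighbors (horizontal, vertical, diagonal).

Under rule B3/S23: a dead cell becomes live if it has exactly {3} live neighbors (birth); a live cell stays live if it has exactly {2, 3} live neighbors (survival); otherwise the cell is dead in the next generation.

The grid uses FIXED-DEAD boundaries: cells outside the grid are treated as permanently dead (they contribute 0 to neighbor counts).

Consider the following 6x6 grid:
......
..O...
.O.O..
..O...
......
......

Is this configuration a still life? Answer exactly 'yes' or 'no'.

Compute generation 1 and compare to generation 0 (given above):
Generation 1:
......
..O...
.O.O..
..O...
......
......
The grids are IDENTICAL -> still life.

Answer: yes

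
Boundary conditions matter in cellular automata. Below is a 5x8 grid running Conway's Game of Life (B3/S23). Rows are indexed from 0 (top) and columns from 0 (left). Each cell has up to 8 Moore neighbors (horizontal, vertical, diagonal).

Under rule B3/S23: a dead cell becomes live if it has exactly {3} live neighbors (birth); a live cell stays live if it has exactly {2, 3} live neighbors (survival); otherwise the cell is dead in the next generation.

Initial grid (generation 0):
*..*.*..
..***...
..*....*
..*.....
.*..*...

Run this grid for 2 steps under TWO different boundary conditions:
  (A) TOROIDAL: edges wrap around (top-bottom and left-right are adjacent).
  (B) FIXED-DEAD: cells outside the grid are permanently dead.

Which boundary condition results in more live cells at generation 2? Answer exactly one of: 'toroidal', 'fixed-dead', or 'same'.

Answer: toroidal

Derivation:
Under TOROIDAL boundary, generation 2:
*....*..
*..*....
*.......
*...*...
*...*...
Population = 9

Under FIXED-DEAD boundary, generation 2:
.***....
........
*.......
.*.*....
..*.....
Population = 7

Comparison: toroidal=9, fixed-dead=7 -> toroidal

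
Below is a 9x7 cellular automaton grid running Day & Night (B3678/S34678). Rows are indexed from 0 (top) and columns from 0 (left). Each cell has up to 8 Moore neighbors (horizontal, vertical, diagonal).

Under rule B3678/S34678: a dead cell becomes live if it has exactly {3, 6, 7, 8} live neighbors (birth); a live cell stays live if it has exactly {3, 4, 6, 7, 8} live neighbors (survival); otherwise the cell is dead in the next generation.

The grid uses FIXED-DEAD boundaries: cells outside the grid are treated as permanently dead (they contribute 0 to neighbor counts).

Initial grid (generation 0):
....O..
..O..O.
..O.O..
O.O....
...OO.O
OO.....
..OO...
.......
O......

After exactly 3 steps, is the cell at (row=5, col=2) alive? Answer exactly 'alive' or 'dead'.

Answer: alive

Derivation:
Simulating step by step:
Generation 0 (given above): 15 live cells
Generation 1: 8 live cells
.......
....O..
.......
.O..OO.
O.O....
....O..
.O.....
.......
.......
Generation 2: 7 live cells
.......
.......
....OO.
.......
.O.OOO.
.O.....
.......
.......
.......
Generation 3: 4 live cells
.......
.......
.......
...O...
..O....
..O.O..
.......
.......
.......

Cell (5,2) at generation 3: 1 -> alive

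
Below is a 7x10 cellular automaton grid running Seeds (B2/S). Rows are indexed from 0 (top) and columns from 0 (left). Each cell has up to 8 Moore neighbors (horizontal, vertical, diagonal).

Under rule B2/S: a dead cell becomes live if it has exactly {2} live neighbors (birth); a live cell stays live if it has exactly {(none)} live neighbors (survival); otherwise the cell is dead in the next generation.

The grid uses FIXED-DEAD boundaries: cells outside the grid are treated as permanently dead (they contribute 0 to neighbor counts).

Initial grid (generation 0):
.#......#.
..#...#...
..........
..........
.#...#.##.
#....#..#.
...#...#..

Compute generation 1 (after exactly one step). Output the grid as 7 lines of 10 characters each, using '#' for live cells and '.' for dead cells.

Simulating step by step:
Generation 0 (given above): 13 live cells
Generation 1: 16 live cells
(generation 1 grid is the final answer)

Answer: ..#....#..
.#.....#..
..........
......###.
#...#....#
.##......#
....#.#.#.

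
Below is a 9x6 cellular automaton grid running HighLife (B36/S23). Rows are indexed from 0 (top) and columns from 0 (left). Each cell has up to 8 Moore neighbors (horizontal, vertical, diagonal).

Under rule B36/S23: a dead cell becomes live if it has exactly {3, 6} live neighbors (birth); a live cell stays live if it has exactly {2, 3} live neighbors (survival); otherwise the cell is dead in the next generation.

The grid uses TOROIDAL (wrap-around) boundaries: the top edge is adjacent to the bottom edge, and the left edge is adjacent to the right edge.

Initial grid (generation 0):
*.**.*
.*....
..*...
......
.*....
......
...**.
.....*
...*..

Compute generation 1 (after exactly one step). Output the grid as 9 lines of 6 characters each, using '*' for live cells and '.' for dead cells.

Simulating step by step:
Generation 0 (given above): 11 live cells
Generation 1: 14 live cells
(generation 1 grid is the final answer)

Answer: *****.
**.*..
......
......
......
......
....*.
...*..
*.**.*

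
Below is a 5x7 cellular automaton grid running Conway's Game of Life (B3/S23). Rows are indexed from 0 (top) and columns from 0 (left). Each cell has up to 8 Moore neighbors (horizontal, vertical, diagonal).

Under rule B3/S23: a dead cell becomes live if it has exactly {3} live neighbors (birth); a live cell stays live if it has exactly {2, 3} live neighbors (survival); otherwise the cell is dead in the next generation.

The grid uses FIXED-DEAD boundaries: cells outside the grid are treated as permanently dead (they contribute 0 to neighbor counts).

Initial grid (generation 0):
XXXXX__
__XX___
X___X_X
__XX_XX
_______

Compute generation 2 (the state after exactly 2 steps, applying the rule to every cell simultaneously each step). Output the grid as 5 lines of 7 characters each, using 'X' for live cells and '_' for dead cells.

Answer: _______
XX__XX_
___X__X
___XX_X
____XX_

Derivation:
Simulating step by step:
Generation 0 (given above): 14 live cells
Generation 1: 11 live cells
_X__X__
X____X_
_X__X_X
___XXXX
_______
Generation 2: 11 live cells
(generation 2 grid is the final answer)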